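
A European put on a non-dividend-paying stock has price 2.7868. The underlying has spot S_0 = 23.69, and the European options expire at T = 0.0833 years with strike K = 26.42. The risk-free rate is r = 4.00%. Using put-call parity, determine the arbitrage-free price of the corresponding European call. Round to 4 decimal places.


Put-call parity: C - P = S_0 * exp(-qT) - K * exp(-rT).
S_0 * exp(-qT) = 23.6900 * 1.00000000 = 23.69000000
K * exp(-rT) = 26.4200 * 0.99667354 = 26.33211506
C = P + S*exp(-qT) - K*exp(-rT)
C = 2.7868 + 23.69000000 - 26.33211506 = 0.1447

Answer: Call price = 0.1447


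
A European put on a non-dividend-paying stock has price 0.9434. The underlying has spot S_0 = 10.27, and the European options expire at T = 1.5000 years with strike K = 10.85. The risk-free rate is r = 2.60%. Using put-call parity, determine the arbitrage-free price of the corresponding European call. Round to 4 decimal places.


Put-call parity: C - P = S_0 * exp(-qT) - K * exp(-rT).
S_0 * exp(-qT) = 10.2700 * 1.00000000 = 10.27000000
K * exp(-rT) = 10.8500 * 0.96175071 = 10.43499519
C = P + S*exp(-qT) - K*exp(-rT)
C = 0.9434 + 10.27000000 - 10.43499519 = 0.7784

Answer: Call price = 0.7784


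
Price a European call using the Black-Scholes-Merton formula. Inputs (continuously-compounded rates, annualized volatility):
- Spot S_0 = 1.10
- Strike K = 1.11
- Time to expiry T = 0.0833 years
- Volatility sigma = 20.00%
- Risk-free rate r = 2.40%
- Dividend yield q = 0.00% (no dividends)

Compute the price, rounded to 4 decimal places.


Answer: Price = 0.0217

Derivation:
d1 = (ln(S/K) + (r - q + 0.5*sigma^2) * T) / (sigma * sqrt(T)) = -0.09328328
d2 = d1 - sigma * sqrt(T) = -0.15100676
exp(-rT) = 0.99800280; exp(-qT) = 1.00000000
C = S_0 * exp(-qT) * N(d1) - K * exp(-rT) * N(d2)
N(d1) = 0.46283926; N(d2) = 0.43998519
C = 1.1000 * 1.00000000 * 0.46283926 - 1.1100 * 0.99800280 * 0.43998519 = 0.0217


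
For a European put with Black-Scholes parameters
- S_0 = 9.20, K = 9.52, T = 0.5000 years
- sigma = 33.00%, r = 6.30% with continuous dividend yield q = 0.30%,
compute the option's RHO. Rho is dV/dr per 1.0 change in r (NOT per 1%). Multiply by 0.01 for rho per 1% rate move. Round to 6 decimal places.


Answer: Rho = -2.553191

Derivation:
d1 = 0.0987105435; d2 = -0.1346346943
phi(d1) = 0.3970034060; exp(-qT) = 0.9985011244; exp(-rT) = 0.9689909565
N(-d2) = 0.5535496454
Rho = -K*T*exp(-rT)*N(-d2) = -9.5200 * 0.5000 * 0.9689909565 * 0.5535496454 = -2.553191


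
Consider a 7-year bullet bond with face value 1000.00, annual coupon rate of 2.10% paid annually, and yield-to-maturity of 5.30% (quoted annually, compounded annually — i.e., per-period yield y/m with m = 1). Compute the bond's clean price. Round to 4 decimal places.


Coupon per period c = face * coupon_rate / m = 21.000000
Periods per year m = 1; per-period yield y/m = 0.053000
Number of cashflows N = 7
Cashflows (t years, CF_t, discount factor 1/(1+y/m)^(m*t), PV):
  t = 1.0000: CF_t = 21.000000, DF = 0.949668, PV = 19.943020
  t = 2.0000: CF_t = 21.000000, DF = 0.901869, PV = 18.939240
  t = 3.0000: CF_t = 21.000000, DF = 0.856475, PV = 17.985983
  t = 4.0000: CF_t = 21.000000, DF = 0.813367, PV = 17.080706
  t = 5.0000: CF_t = 21.000000, DF = 0.772428, PV = 16.220993
  t = 6.0000: CF_t = 21.000000, DF = 0.733550, PV = 15.404552
  t = 7.0000: CF_t = 1021.000000, DF = 0.696629, PV = 711.257967
Price P = sum_t PV_t = 816.832460

Answer: Price = 816.8325


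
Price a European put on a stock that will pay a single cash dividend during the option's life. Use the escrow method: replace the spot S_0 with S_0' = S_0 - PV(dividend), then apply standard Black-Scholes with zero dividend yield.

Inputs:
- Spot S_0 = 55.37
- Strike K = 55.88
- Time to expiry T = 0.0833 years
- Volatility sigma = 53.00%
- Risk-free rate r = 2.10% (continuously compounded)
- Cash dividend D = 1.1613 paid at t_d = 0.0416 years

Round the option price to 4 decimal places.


Answer: Price = 4.1975

Derivation:
PV(D) = D * exp(-r * t_d) = 1.1613 * 0.99912678 = 1.16028593
S_0' = S_0 - PV(D) = 55.3700 - 1.16028593 = 54.20971407
d1 = (ln(S_0'/K) + (r + sigma^2/2)*T) / (sigma*sqrt(T)) = -0.11046570
d2 = d1 - sigma*sqrt(T) = -0.26343292
exp(-rT) = 0.99825223
N(-d1) = 0.54397997; N(-d2) = 0.60389154
P = K * exp(-rT) * N(-d2) - S_0' * N(-d1) = 55.8800 * 0.99825223 * 0.60389154 - 54.20971407 * 0.54397997 = 4.1975


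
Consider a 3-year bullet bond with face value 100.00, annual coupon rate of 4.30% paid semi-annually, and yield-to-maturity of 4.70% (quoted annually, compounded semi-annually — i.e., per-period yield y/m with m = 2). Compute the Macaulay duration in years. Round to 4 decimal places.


Answer: Macaulay duration = 2.8455 years

Derivation:
Coupon per period c = face * coupon_rate / m = 2.150000
Periods per year m = 2; per-period yield y/m = 0.023500
Number of cashflows N = 6
Cashflows (t years, CF_t, discount factor 1/(1+y/m)^(m*t), PV):
  t = 0.5000: CF_t = 2.150000, DF = 0.977040, PV = 2.100635
  t = 1.0000: CF_t = 2.150000, DF = 0.954606, PV = 2.052404
  t = 1.5000: CF_t = 2.150000, DF = 0.932688, PV = 2.005280
  t = 2.0000: CF_t = 2.150000, DF = 0.911273, PV = 1.959237
  t = 2.5000: CF_t = 2.150000, DF = 0.890350, PV = 1.914253
  t = 3.0000: CF_t = 102.150000, DF = 0.869907, PV = 88.861019
Price P = sum_t PV_t = 98.892827
Macaulay numerator sum_t t * PV_t:
  t * PV_t at t = 0.5000: 1.050318
  t * PV_t at t = 1.0000: 2.052404
  t * PV_t at t = 1.5000: 3.007919
  t * PV_t at t = 2.0000: 3.918475
  t * PV_t at t = 2.5000: 4.785631
  t * PV_t at t = 3.0000: 266.583057
Macaulay duration D = (sum_t t * PV_t) / P = 281.397803 / 98.892827 = 2.845482


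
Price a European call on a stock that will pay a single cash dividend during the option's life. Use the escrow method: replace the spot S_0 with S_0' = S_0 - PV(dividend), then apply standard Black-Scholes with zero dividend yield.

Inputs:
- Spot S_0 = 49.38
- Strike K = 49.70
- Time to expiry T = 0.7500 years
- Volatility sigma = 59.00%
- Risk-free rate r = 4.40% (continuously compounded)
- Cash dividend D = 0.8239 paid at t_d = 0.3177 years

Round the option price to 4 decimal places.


PV(D) = D * exp(-r * t_d) = 0.8239 * 0.98611845 = 0.81246299
S_0' = S_0 - PV(D) = 49.3800 - 0.81246299 = 48.56753701
d1 = (ln(S_0'/K) + (r + sigma^2/2)*T) / (sigma*sqrt(T)) = 0.27495164
d2 = d1 - sigma*sqrt(T) = -0.23600335
exp(-rT) = 0.96753856
N(d1) = 0.60832330; N(d2) = 0.40671504
C = S_0' * N(d1) - K * exp(-rT) * N(d2) = 48.56753701 * 0.60832330 - 49.7000 * 0.96753856 * 0.40671504 = 9.9872

Answer: Price = 9.9872


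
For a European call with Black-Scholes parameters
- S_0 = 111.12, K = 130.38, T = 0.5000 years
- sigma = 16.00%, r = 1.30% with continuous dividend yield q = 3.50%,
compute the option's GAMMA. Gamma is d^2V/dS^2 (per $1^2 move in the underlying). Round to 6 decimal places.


d1 = -1.4534806608; d2 = -1.5666177458
phi(d1) = 0.1387277987; exp(-qT) = 0.9826522357; exp(-rT) = 0.9935210793
Gamma = exp(-qT) * phi(d1) / (S * sigma * sqrt(T)) = 0.9826522357 * 0.1387277987 / (111.1200 * 0.1600 * 0.7071067812) = 0.010843

Answer: Gamma = 0.010843


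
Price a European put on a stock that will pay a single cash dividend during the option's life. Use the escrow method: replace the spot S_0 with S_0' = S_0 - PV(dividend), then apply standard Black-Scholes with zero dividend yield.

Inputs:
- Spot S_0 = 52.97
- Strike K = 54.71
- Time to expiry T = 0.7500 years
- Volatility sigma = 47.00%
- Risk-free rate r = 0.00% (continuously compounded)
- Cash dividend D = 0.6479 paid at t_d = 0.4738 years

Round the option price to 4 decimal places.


PV(D) = D * exp(-r * t_d) = 0.6479 * 1.00000000 = 0.64790000
S_0' = S_0 - PV(D) = 52.9700 - 0.64790000 = 52.32210000
d1 = (ln(S_0'/K) + (r + sigma^2/2)*T) / (sigma*sqrt(T)) = 0.09387429
d2 = d1 - sigma*sqrt(T) = -0.31315765
exp(-rT) = 1.00000000
N(-d1) = 0.46260451; N(-d2) = 0.62291955
P = K * exp(-rT) * N(-d2) - S_0' * N(-d1) = 54.7100 * 1.00000000 * 0.62291955 - 52.32210000 * 0.46260451 = 9.8755

Answer: Price = 9.8755


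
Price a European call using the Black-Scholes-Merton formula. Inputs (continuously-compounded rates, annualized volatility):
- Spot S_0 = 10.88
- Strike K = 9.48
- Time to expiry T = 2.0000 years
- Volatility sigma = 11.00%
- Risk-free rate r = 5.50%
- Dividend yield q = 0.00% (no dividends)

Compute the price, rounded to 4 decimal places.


Answer: Price = 2.4228

Derivation:
d1 = (ln(S/K) + (r - q + 0.5*sigma^2) * T) / (sigma * sqrt(T)) = 1.67032716
d2 = d1 - sigma * sqrt(T) = 1.51476367
exp(-rT) = 0.89583414; exp(-qT) = 1.00000000
C = S_0 * exp(-qT) * N(d1) - K * exp(-rT) * N(d2)
N(d1) = 0.95257267; N(d2) = 0.93508387
C = 10.8800 * 1.00000000 * 0.95257267 - 9.4800 * 0.89583414 * 0.93508387 = 2.4228


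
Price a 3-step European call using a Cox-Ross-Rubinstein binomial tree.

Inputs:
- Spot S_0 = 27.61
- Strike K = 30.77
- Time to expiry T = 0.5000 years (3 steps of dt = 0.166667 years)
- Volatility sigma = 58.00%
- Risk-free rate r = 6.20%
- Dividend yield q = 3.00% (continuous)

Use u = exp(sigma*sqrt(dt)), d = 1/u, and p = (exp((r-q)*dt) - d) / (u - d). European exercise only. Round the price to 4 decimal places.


dt = T/N = 0.166667
u = exp(sigma*sqrt(dt)) = 1.267167; d = 1/u = 0.789162
p = (exp((r-q)*dt) - d) / (u - d) = 0.452266
Discount per step: exp(-r*dt) = 0.989720
Stock lattice S(k, i) with i counting down-moves:
  k=0: S(0,0) = 27.6100
  k=1: S(1,0) = 34.9865; S(1,1) = 21.7888
  k=2: S(2,0) = 44.3337; S(2,1) = 27.6100; S(2,2) = 17.1949
  k=3: S(3,0) = 56.1783; S(3,1) = 34.9865; S(3,2) = 21.7888; S(3,3) = 13.5695
Terminal payoffs V(N, i) = max(S_T - K, 0):
  V(3,0) = 25.408271; V(3,1) = 4.216492; V(3,2) = 0.000000; V(3,3) = 0.000000
Backward induction: V(k, i) = exp(-r*dt) * [p * V(k+1, i) + (1-p) * V(k+1, i+1)].
  V(2,0) = exp(-r*dt) * [p*25.408271 + (1-p)*4.216492] = 13.658945
  V(2,1) = exp(-r*dt) * [p*4.216492 + (1-p)*0.000000] = 1.887373
  V(2,2) = exp(-r*dt) * [p*0.000000 + (1-p)*0.000000] = 0.000000
  V(1,0) = exp(-r*dt) * [p*13.658945 + (1-p)*1.887373] = 7.137126
  V(1,1) = exp(-r*dt) * [p*1.887373 + (1-p)*0.000000] = 0.844820
  V(0,0) = exp(-r*dt) * [p*7.137126 + (1-p)*0.844820] = 3.652678

Answer: Price = V(0,0) = 3.6527


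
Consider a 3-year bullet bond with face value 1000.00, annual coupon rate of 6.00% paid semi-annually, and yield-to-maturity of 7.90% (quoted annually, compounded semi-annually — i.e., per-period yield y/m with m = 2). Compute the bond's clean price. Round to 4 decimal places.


Answer: Price = 950.1185

Derivation:
Coupon per period c = face * coupon_rate / m = 30.000000
Periods per year m = 2; per-period yield y/m = 0.039500
Number of cashflows N = 6
Cashflows (t years, CF_t, discount factor 1/(1+y/m)^(m*t), PV):
  t = 0.5000: CF_t = 30.000000, DF = 0.962001, PV = 28.860029
  t = 1.0000: CF_t = 30.000000, DF = 0.925446, PV = 27.763376
  t = 1.5000: CF_t = 30.000000, DF = 0.890280, PV = 26.708394
  t = 2.0000: CF_t = 30.000000, DF = 0.856450, PV = 25.693501
  t = 2.5000: CF_t = 30.000000, DF = 0.823906, PV = 24.717172
  t = 3.0000: CF_t = 1030.000000, DF = 0.792598, PV = 816.376064
Price P = sum_t PV_t = 950.118535


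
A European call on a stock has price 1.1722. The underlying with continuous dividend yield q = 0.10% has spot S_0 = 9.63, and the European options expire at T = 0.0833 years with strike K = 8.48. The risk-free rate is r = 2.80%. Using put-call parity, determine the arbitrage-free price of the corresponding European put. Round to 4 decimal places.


Put-call parity: C - P = S_0 * exp(-qT) - K * exp(-rT).
S_0 * exp(-qT) = 9.6300 * 0.99991670 = 9.62919785
K * exp(-rT) = 8.4800 * 0.99767032 = 8.46024430
P = C - S*exp(-qT) + K*exp(-rT)
P = 1.1722 - 9.62919785 + 8.46024430 = 0.0032

Answer: Put price = 0.0032


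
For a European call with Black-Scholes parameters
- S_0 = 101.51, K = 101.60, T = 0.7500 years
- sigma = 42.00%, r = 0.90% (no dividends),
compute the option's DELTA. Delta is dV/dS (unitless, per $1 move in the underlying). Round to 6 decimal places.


d1 = 0.1979865507; d2 = -0.1657441189
phi(d1) = 0.3911994017; exp(-qT) = 1.0000000000; exp(-rT) = 0.9932727301
N(d1) = 0.5784722068
Delta = exp(-qT) * N(d1) = 1.0000000000 * 0.5784722068 = 0.578472

Answer: Delta = 0.578472


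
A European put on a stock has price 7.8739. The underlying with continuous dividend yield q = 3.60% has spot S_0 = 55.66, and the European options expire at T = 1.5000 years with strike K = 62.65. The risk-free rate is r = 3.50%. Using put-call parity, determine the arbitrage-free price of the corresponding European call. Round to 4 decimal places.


Answer: Call price = 1.1622

Derivation:
Put-call parity: C - P = S_0 * exp(-qT) - K * exp(-rT).
S_0 * exp(-qT) = 55.6600 * 0.94743211 = 52.73407105
K * exp(-rT) = 62.6500 * 0.94885432 = 59.44572321
C = P + S*exp(-qT) - K*exp(-rT)
C = 7.8739 + 52.73407105 - 59.44572321 = 1.1622


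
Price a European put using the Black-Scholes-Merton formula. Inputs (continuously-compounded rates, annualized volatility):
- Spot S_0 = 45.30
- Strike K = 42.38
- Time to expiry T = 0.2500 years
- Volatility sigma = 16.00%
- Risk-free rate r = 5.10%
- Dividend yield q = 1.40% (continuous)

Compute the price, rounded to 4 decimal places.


Answer: Price = 0.3191

Derivation:
d1 = (ln(S/K) + (r - q + 0.5*sigma^2) * T) / (sigma * sqrt(T)) = 0.98850600
d2 = d1 - sigma * sqrt(T) = 0.90850600
exp(-rT) = 0.98733094; exp(-qT) = 0.99650612
P = K * exp(-rT) * N(-d2) - S_0 * exp(-qT) * N(-d1)
N(-d1) = 0.16145245; N(-d2) = 0.18180547
P = 42.3800 * 0.98733094 * 0.18180547 - 45.3000 * 0.99650612 * 0.16145245 = 0.3191


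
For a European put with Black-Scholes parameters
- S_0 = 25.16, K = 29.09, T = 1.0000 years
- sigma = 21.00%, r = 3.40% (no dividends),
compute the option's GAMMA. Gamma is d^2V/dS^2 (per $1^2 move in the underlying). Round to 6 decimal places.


d1 = -0.4242335270; d2 = -0.6342335270
phi(d1) = 0.3646105155; exp(-qT) = 1.0000000000; exp(-rT) = 0.9665715046
Gamma = exp(-qT) * phi(d1) / (S * sigma * sqrt(T)) = 1.0000000000 * 0.3646105155 / (25.1600 * 0.2100 * 1.0000000000) = 0.069008

Answer: Gamma = 0.069008


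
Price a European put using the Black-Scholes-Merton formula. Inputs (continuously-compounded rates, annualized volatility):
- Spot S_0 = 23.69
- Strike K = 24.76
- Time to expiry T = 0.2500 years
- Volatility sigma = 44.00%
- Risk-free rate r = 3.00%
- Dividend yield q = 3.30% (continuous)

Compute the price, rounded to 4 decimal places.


d1 = (ln(S/K) + (r - q + 0.5*sigma^2) * T) / (sigma * sqrt(T)) = -0.09421104
d2 = d1 - sigma * sqrt(T) = -0.31421104
exp(-rT) = 0.99252805; exp(-qT) = 0.99178394
P = K * exp(-rT) * N(-d2) - S_0 * exp(-qT) * N(-d1)
N(-d1) = 0.53752924; N(-d2) = 0.62331962
P = 24.7600 * 0.99252805 * 0.62331962 - 23.6900 * 0.99178394 * 0.53752924 = 2.6886

Answer: Price = 2.6886


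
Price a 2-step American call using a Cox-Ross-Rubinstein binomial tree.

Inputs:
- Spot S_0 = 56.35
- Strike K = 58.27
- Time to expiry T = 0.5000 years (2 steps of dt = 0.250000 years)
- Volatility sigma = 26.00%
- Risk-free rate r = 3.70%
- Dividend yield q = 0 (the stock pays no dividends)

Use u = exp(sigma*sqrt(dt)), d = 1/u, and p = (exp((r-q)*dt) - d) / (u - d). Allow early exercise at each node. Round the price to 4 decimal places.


dt = T/N = 0.250000
u = exp(sigma*sqrt(dt)) = 1.138828; d = 1/u = 0.878095
p = (exp((r-q)*dt) - d) / (u - d) = 0.503187
Discount per step: exp(-r*dt) = 0.990793
Stock lattice S(k, i) with i counting down-moves:
  k=0: S(0,0) = 56.3500
  k=1: S(1,0) = 64.1730; S(1,1) = 49.4807
  k=2: S(2,0) = 73.0820; S(2,1) = 56.3500; S(2,2) = 43.4488
Terminal payoffs V(N, i) = max(S_T - K, 0):
  V(2,0) = 14.812010; V(2,1) = 0.000000; V(2,2) = 0.000000
Backward induction: V(k, i) = exp(-r*dt) * [p * V(k+1, i) + (1-p) * V(k+1, i+1)]; then take max(V_cont, immediate exercise) for American.
  V(1,0) = exp(-r*dt) * [p*14.812010 + (1-p)*0.000000] = 7.384590; exercise = 5.902979; V(1,0) = max -> 7.384590
  V(1,1) = exp(-r*dt) * [p*0.000000 + (1-p)*0.000000] = 0.000000; exercise = 0.000000; V(1,1) = max -> 0.000000
  V(0,0) = exp(-r*dt) * [p*7.384590 + (1-p)*0.000000] = 3.681618; exercise = 0.000000; V(0,0) = max -> 3.681618

Answer: Price = V(0,0) = 3.6816


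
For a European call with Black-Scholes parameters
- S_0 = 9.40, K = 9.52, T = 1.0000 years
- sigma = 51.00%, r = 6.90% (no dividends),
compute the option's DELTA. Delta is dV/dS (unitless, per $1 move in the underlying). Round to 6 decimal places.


Answer: Delta = 0.642602

Derivation:
d1 = 0.3654212558; d2 = -0.1445787442
phi(d1) = 0.3731760897; exp(-qT) = 1.0000000000; exp(-rT) = 0.9333266801
N(d1) = 0.6426015116
Delta = exp(-qT) * N(d1) = 1.0000000000 * 0.6426015116 = 0.642602


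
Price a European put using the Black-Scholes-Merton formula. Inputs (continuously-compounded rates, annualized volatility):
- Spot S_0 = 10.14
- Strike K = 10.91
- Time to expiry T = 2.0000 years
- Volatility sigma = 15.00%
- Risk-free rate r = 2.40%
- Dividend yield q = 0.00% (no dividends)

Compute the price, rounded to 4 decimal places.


d1 = (ln(S/K) + (r - q + 0.5*sigma^2) * T) / (sigma * sqrt(T)) = -0.01268927
d2 = d1 - sigma * sqrt(T) = -0.22482131
exp(-rT) = 0.95313379; exp(-qT) = 1.00000000
P = K * exp(-rT) * N(-d2) - S_0 * exp(-qT) * N(-d1)
N(-d1) = 0.50506215; N(-d2) = 0.58894086
P = 10.9100 * 0.95313379 * 0.58894086 - 10.1400 * 1.00000000 * 0.50506215 = 1.0029

Answer: Price = 1.0029


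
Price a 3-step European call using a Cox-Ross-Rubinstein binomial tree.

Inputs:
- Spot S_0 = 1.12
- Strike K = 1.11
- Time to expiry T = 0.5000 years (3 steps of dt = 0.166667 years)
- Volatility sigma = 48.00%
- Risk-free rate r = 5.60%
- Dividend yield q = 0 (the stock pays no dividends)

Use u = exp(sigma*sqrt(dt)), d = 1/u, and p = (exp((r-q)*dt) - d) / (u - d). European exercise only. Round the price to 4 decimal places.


Answer: Price = V(0,0) = 0.1816

Derivation:
dt = T/N = 0.166667
u = exp(sigma*sqrt(dt)) = 1.216477; d = 1/u = 0.822046
p = (exp((r-q)*dt) - d) / (u - d) = 0.474940
Discount per step: exp(-r*dt) = 0.990710
Stock lattice S(k, i) with i counting down-moves:
  k=0: S(0,0) = 1.1200
  k=1: S(1,0) = 1.3625; S(1,1) = 0.9207
  k=2: S(2,0) = 1.6574; S(2,1) = 1.1200; S(2,2) = 0.7569
  k=3: S(3,0) = 2.0162; S(3,1) = 1.3625; S(3,2) = 0.9207; S(3,3) = 0.6222
Terminal payoffs V(N, i) = max(S_T - K, 0):
  V(3,0) = 0.906183; V(3,1) = 0.252455; V(3,2) = 0.000000; V(3,3) = 0.000000
Backward induction: V(k, i) = exp(-r*dt) * [p * V(k+1, i) + (1-p) * V(k+1, i+1)].
  V(2,0) = exp(-r*dt) * [p*0.906183 + (1-p)*0.252455] = 0.557707
  V(2,1) = exp(-r*dt) * [p*0.252455 + (1-p)*0.000000] = 0.118787
  V(2,2) = exp(-r*dt) * [p*0.000000 + (1-p)*0.000000] = 0.000000
  V(1,0) = exp(-r*dt) * [p*0.557707 + (1-p)*0.118787] = 0.324207
  V(1,1) = exp(-r*dt) * [p*0.118787 + (1-p)*0.000000] = 0.055893
  V(0,0) = exp(-r*dt) * [p*0.324207 + (1-p)*0.055893] = 0.181623


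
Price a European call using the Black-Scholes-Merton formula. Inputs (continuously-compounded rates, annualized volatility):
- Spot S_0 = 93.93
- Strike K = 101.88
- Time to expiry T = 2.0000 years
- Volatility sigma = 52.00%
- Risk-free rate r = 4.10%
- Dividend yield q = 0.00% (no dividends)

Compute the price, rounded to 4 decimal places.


d1 = (ln(S/K) + (r - q + 0.5*sigma^2) * T) / (sigma * sqrt(T)) = 0.36872107
d2 = d1 - sigma * sqrt(T) = -0.36666998
exp(-rT) = 0.92127196; exp(-qT) = 1.00000000
C = S_0 * exp(-qT) * N(d1) - K * exp(-rT) * N(d2)
N(d1) = 0.64383218; N(d2) = 0.35693260
C = 93.9300 * 1.00000000 * 0.64383218 - 101.8800 * 0.92127196 * 0.35693260 = 26.9738

Answer: Price = 26.9738


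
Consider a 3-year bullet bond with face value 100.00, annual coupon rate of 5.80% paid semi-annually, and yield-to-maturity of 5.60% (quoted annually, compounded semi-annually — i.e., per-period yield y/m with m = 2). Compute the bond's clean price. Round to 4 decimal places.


Answer: Price = 100.5453

Derivation:
Coupon per period c = face * coupon_rate / m = 2.900000
Periods per year m = 2; per-period yield y/m = 0.028000
Number of cashflows N = 6
Cashflows (t years, CF_t, discount factor 1/(1+y/m)^(m*t), PV):
  t = 0.5000: CF_t = 2.900000, DF = 0.972763, PV = 2.821012
  t = 1.0000: CF_t = 2.900000, DF = 0.946267, PV = 2.744175
  t = 1.5000: CF_t = 2.900000, DF = 0.920493, PV = 2.669431
  t = 2.0000: CF_t = 2.900000, DF = 0.895422, PV = 2.596722
  t = 2.5000: CF_t = 2.900000, DF = 0.871033, PV = 2.525995
  t = 3.0000: CF_t = 102.900000, DF = 0.847308, PV = 87.187994
Price P = sum_t PV_t = 100.545329


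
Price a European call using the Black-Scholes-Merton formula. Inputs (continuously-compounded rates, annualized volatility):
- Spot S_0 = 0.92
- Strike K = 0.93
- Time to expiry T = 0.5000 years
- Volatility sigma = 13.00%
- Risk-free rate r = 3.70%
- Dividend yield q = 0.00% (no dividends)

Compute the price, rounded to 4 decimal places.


Answer: Price = 0.0372

Derivation:
d1 = (ln(S/K) + (r - q + 0.5*sigma^2) * T) / (sigma * sqrt(T)) = 0.12960815
d2 = d1 - sigma * sqrt(T) = 0.03768426
exp(-rT) = 0.98167007; exp(-qT) = 1.00000000
C = S_0 * exp(-qT) * N(d1) - K * exp(-rT) * N(d2)
N(d1) = 0.55156177; N(d2) = 0.51503029
C = 0.9200 * 1.00000000 * 0.55156177 - 0.9300 * 0.98167007 * 0.51503029 = 0.0372


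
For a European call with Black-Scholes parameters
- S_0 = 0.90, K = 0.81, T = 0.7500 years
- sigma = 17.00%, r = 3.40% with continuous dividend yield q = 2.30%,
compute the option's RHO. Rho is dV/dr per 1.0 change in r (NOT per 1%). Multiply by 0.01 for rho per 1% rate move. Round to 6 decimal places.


Answer: Rho = 0.448556

Derivation:
d1 = 0.8452952393; d2 = 0.6980709207
phi(d1) = 0.2790956976; exp(-qT) = 0.9828979294; exp(-rT) = 0.9748223790
N(d2) = 0.7574335787
Rho = K*T*exp(-rT)*N(d2) = 0.8100 * 0.7500 * 0.9748223790 * 0.7574335787 = 0.448556


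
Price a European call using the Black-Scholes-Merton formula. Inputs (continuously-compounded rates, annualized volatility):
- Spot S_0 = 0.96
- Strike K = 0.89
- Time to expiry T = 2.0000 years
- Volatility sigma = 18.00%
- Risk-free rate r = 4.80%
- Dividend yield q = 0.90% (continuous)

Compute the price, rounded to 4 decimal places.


d1 = (ln(S/K) + (r - q + 0.5*sigma^2) * T) / (sigma * sqrt(T)) = 0.73111628
d2 = d1 - sigma * sqrt(T) = 0.47655784
exp(-rT) = 0.90846402; exp(-qT) = 0.98216103
C = S_0 * exp(-qT) * N(d1) - K * exp(-rT) * N(d2)
N(d1) = 0.76764594; N(d2) = 0.68316150
C = 0.9600 * 0.98216103 * 0.76764594 - 0.8900 * 0.90846402 * 0.68316150 = 0.1714

Answer: Price = 0.1714


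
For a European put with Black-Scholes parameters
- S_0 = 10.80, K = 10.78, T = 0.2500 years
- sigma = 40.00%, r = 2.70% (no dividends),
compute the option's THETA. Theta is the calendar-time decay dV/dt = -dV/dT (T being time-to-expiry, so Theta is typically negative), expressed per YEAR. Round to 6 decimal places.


Answer: Theta = -1.554775

Derivation:
d1 = 0.1430178432; d2 = -0.0569821568
phi(d1) = 0.3948830693; exp(-qT) = 1.0000000000; exp(-rT) = 0.9932727301
Theta = -S*exp(-qT)*phi(d1)*sigma/(2*sqrt(T)) + r*K*exp(-rT)*N(-d2) - q*S*exp(-qT)*N(-d1)
N(-d1) = 0.4431380446; N(-d2) = 0.5227202956; sqrt(T) = 0.5000000000
Term 1 = -10.8000 * 1.0000000000 * 0.3948830693 * 0.4000 / (2 * 0.5000000000) = -1.7058948594
Term 2 = 0.0270 * 10.7800 * 0.9932727301 * 0.5227202956 = 0.1511194624
Term 3 = 0 (no dividend yield, q = 0)
Theta = -1.7058948594 + (0.1511194624) + (0.0000000000) = -1.554775


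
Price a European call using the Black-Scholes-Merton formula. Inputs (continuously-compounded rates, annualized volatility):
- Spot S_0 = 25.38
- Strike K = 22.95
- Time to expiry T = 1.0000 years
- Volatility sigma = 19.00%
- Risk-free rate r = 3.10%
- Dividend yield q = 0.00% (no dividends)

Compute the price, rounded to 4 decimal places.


d1 = (ln(S/K) + (r - q + 0.5*sigma^2) * T) / (sigma * sqrt(T)) = 0.78786066
d2 = d1 - sigma * sqrt(T) = 0.59786066
exp(-rT) = 0.96947557; exp(-qT) = 1.00000000
C = S_0 * exp(-qT) * N(d1) - K * exp(-rT) * N(d2)
N(d1) = 0.78461089; N(d2) = 0.72503355
C = 25.3800 * 1.00000000 * 0.78461089 - 22.9500 * 0.96947557 * 0.72503355 = 3.7818

Answer: Price = 3.7818


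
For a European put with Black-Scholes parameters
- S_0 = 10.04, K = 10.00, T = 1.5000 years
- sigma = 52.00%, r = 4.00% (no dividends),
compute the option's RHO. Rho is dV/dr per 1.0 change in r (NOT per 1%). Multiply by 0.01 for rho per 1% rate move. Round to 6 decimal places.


Answer: Rho = -8.281891

Derivation:
d1 = 0.4189130254; d2 = -0.2179543078
phi(d1) = 0.3654292479; exp(-qT) = 1.0000000000; exp(-rT) = 0.9417645336
N(-d2) = 0.5862676437
Rho = -K*T*exp(-rT)*N(-d2) = -10.0000 * 1.5000 * 0.9417645336 * 0.5862676437 = -8.281891


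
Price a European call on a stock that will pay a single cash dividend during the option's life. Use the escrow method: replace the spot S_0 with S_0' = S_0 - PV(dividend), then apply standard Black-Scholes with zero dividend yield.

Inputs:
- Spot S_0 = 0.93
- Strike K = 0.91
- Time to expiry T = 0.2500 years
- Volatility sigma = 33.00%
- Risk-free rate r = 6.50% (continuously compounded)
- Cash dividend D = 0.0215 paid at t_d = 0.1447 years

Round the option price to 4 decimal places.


Answer: Price = 0.0662

Derivation:
PV(D) = D * exp(-r * t_d) = 0.0215 * 0.99063859 = 0.02129873
S_0' = S_0 - PV(D) = 0.9300 - 0.02129873 = 0.90870127
d1 = (ln(S_0'/K) + (r + sigma^2/2)*T) / (sigma*sqrt(T)) = 0.17232912
d2 = d1 - sigma*sqrt(T) = 0.00732912
exp(-rT) = 0.98388132
N(d1) = 0.56841060; N(d2) = 0.50292387
C = S_0' * N(d1) - K * exp(-rT) * N(d2) = 0.90870127 * 0.56841060 - 0.9100 * 0.98388132 * 0.50292387 = 0.0662


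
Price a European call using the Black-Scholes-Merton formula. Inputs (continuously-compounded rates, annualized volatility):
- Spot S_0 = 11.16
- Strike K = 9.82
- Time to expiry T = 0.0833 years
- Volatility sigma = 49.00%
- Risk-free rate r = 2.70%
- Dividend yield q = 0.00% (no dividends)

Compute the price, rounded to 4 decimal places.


d1 = (ln(S/K) + (r - q + 0.5*sigma^2) * T) / (sigma * sqrt(T)) = 0.99110168
d2 = d1 - sigma * sqrt(T) = 0.84967915
exp(-rT) = 0.99775343; exp(-qT) = 1.00000000
C = S_0 * exp(-qT) * N(d1) - K * exp(-rT) * N(d2)
N(d1) = 0.83918203; N(d2) = 0.80224825
C = 11.1600 * 1.00000000 * 0.83918203 - 9.8200 * 0.99775343 * 0.80224825 = 1.5049

Answer: Price = 1.5049


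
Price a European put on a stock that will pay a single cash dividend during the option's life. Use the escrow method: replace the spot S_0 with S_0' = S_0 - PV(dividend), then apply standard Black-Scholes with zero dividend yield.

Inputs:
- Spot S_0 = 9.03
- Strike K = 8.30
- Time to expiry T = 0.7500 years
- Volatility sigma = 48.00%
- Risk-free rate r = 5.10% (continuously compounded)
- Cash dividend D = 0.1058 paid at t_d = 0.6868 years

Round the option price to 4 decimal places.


PV(D) = D * exp(-r * t_d) = 0.1058 * 0.96557954 = 0.10215832
S_0' = S_0 - PV(D) = 9.0300 - 0.10215832 = 8.92784168
d1 = (ln(S_0'/K) + (r + sigma^2/2)*T) / (sigma*sqrt(T)) = 0.47527753
d2 = d1 - sigma*sqrt(T) = 0.05958533
exp(-rT) = 0.96247229
N(-d1) = 0.31729459; N(-d2) = 0.47624295
P = K * exp(-rT) * N(-d2) - S_0' * N(-d1) = 8.3000 * 0.96247229 * 0.47624295 - 8.92784168 * 0.31729459 = 0.9717

Answer: Price = 0.9717


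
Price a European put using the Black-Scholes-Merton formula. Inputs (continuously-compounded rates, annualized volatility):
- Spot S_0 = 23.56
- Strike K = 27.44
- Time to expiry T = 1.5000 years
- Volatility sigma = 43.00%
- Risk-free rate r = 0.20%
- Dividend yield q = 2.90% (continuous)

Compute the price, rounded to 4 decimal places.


Answer: Price = 7.9188

Derivation:
d1 = (ln(S/K) + (r - q + 0.5*sigma^2) * T) / (sigma * sqrt(T)) = -0.10306170
d2 = d1 - sigma * sqrt(T) = -0.62970199
exp(-rT) = 0.99700450; exp(-qT) = 0.95743255
P = K * exp(-rT) * N(-d2) - S_0 * exp(-qT) * N(-d1)
N(-d1) = 0.54104300; N(-d2) = 0.73555521
P = 27.4400 * 0.99700450 * 0.73555521 - 23.5600 * 0.95743255 * 0.54104300 = 7.9188


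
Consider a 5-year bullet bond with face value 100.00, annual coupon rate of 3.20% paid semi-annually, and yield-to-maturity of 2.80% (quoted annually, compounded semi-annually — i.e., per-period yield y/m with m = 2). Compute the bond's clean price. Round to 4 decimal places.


Coupon per period c = face * coupon_rate / m = 1.600000
Periods per year m = 2; per-period yield y/m = 0.014000
Number of cashflows N = 10
Cashflows (t years, CF_t, discount factor 1/(1+y/m)^(m*t), PV):
  t = 0.5000: CF_t = 1.600000, DF = 0.986193, PV = 1.577909
  t = 1.0000: CF_t = 1.600000, DF = 0.972577, PV = 1.556124
  t = 1.5000: CF_t = 1.600000, DF = 0.959149, PV = 1.534639
  t = 2.0000: CF_t = 1.600000, DF = 0.945906, PV = 1.513450
  t = 2.5000: CF_t = 1.600000, DF = 0.932847, PV = 1.492555
  t = 3.0000: CF_t = 1.600000, DF = 0.919967, PV = 1.471947
  t = 3.5000: CF_t = 1.600000, DF = 0.907265, PV = 1.451625
  t = 4.0000: CF_t = 1.600000, DF = 0.894739, PV = 1.431582
  t = 4.5000: CF_t = 1.600000, DF = 0.882386, PV = 1.411817
  t = 5.0000: CF_t = 101.600000, DF = 0.870203, PV = 88.412599
Price P = sum_t PV_t = 101.854246

Answer: Price = 101.8542


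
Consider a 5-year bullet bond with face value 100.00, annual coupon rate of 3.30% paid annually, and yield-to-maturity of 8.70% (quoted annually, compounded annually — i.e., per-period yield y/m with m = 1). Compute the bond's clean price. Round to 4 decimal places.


Answer: Price = 78.8314

Derivation:
Coupon per period c = face * coupon_rate / m = 3.300000
Periods per year m = 1; per-period yield y/m = 0.087000
Number of cashflows N = 5
Cashflows (t years, CF_t, discount factor 1/(1+y/m)^(m*t), PV):
  t = 1.0000: CF_t = 3.300000, DF = 0.919963, PV = 3.035879
  t = 2.0000: CF_t = 3.300000, DF = 0.846332, PV = 2.792897
  t = 3.0000: CF_t = 3.300000, DF = 0.778595, PV = 2.569362
  t = 4.0000: CF_t = 3.300000, DF = 0.716278, PV = 2.363719
  t = 5.0000: CF_t = 103.300000, DF = 0.658950, PV = 68.069506
Price P = sum_t PV_t = 78.831362


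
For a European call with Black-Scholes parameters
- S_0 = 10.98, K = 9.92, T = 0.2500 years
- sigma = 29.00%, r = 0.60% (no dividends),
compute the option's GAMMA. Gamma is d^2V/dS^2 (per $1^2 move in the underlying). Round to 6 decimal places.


d1 = 0.7830001020; d2 = 0.6380001020
phi(d1) = 0.2936158164; exp(-qT) = 1.0000000000; exp(-rT) = 0.9985011244
Gamma = exp(-qT) * phi(d1) / (S * sigma * sqrt(T)) = 1.0000000000 * 0.2936158164 / (10.9800 * 0.2900 * 0.5000000000) = 0.184420

Answer: Gamma = 0.184420


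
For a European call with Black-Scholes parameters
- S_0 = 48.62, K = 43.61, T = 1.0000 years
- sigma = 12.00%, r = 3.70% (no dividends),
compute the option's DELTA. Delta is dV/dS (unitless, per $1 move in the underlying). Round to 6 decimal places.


d1 = 1.2745707253; d2 = 1.1545707253
phi(d1) = 0.1770711234; exp(-qT) = 1.0000000000; exp(-rT) = 0.9636761353
N(d1) = 0.8987693876
Delta = exp(-qT) * N(d1) = 1.0000000000 * 0.8987693876 = 0.898769

Answer: Delta = 0.898769


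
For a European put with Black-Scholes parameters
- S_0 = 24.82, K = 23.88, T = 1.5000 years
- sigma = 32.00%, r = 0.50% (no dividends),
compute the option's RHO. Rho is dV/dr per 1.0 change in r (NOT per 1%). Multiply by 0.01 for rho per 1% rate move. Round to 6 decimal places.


d1 = 0.3136073840; d2 = -0.0783109749
phi(d1) = 0.3797989182; exp(-qT) = 1.0000000000; exp(-rT) = 0.9925280548
N(-d2) = 0.5312096562
Rho = -K*T*exp(-rT)*N(-d2) = -23.8800 * 1.5000 * 0.9925280548 * 0.5312096562 = -18.885754

Answer: Rho = -18.885754


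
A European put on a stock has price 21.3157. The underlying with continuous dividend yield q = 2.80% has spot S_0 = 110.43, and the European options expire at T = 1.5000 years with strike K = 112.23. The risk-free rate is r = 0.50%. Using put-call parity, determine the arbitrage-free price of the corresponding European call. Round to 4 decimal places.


Answer: Call price = 15.8123

Derivation:
Put-call parity: C - P = S_0 * exp(-qT) - K * exp(-rT).
S_0 * exp(-qT) = 110.4300 * 0.95886978 = 105.88798987
K * exp(-rT) = 112.2300 * 0.99252805 = 111.39142359
C = P + S*exp(-qT) - K*exp(-rT)
C = 21.3157 + 105.88798987 - 111.39142359 = 15.8123


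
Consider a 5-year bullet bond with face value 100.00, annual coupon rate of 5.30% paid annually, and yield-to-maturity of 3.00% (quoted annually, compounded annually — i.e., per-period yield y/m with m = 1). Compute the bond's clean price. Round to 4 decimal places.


Answer: Price = 110.5333

Derivation:
Coupon per period c = face * coupon_rate / m = 5.300000
Periods per year m = 1; per-period yield y/m = 0.030000
Number of cashflows N = 5
Cashflows (t years, CF_t, discount factor 1/(1+y/m)^(m*t), PV):
  t = 1.0000: CF_t = 5.300000, DF = 0.970874, PV = 5.145631
  t = 2.0000: CF_t = 5.300000, DF = 0.942596, PV = 4.995758
  t = 3.0000: CF_t = 5.300000, DF = 0.915142, PV = 4.850251
  t = 4.0000: CF_t = 5.300000, DF = 0.888487, PV = 4.708981
  t = 5.0000: CF_t = 105.300000, DF = 0.862609, PV = 90.832705
Price P = sum_t PV_t = 110.533327


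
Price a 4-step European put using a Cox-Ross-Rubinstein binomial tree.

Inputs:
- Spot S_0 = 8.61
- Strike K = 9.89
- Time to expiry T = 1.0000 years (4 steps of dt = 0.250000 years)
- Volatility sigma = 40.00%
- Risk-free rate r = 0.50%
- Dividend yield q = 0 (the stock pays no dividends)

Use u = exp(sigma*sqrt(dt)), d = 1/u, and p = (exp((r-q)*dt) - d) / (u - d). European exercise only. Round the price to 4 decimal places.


dt = T/N = 0.250000
u = exp(sigma*sqrt(dt)) = 1.221403; d = 1/u = 0.818731
p = (exp((r-q)*dt) - d) / (u - d) = 0.453272
Discount per step: exp(-r*dt) = 0.998751
Stock lattice S(k, i) with i counting down-moves:
  k=0: S(0,0) = 8.6100
  k=1: S(1,0) = 10.5163; S(1,1) = 7.0493
  k=2: S(2,0) = 12.8446; S(2,1) = 8.6100; S(2,2) = 5.7715
  k=3: S(3,0) = 15.6884; S(3,1) = 10.5163; S(3,2) = 7.0493; S(3,3) = 4.7253
  k=4: S(4,0) = 19.1619; S(4,1) = 12.8446; S(4,2) = 8.6100; S(4,3) = 5.7715; S(4,4) = 3.8687
Terminal payoffs V(N, i) = max(K - S_T, 0):
  V(4,0) = 0.000000; V(4,1) = 0.000000; V(4,2) = 1.280000; V(4,3) = 4.118544; V(4,4) = 6.021278
Backward induction: V(k, i) = exp(-r*dt) * [p * V(k+1, i) + (1-p) * V(k+1, i+1)].
  V(3,0) = exp(-r*dt) * [p*0.000000 + (1-p)*0.000000] = 0.000000
  V(3,1) = exp(-r*dt) * [p*0.000000 + (1-p)*1.280000] = 0.698937
  V(3,2) = exp(-r*dt) * [p*1.280000 + (1-p)*4.118544] = 2.828373
  V(3,3) = exp(-r*dt) * [p*4.118544 + (1-p)*6.021278] = 5.152377
  V(2,0) = exp(-r*dt) * [p*0.000000 + (1-p)*0.698937] = 0.381651
  V(2,1) = exp(-r*dt) * [p*0.698937 + (1-p)*2.828373] = 1.860832
  V(2,2) = exp(-r*dt) * [p*2.828373 + (1-p)*5.152377] = 4.093850
  V(1,0) = exp(-r*dt) * [p*0.381651 + (1-p)*1.860832] = 1.188873
  V(1,1) = exp(-r*dt) * [p*1.860832 + (1-p)*4.093850] = 3.077835
  V(0,0) = exp(-r*dt) * [p*1.188873 + (1-p)*3.077835] = 2.218846

Answer: Price = V(0,0) = 2.2188


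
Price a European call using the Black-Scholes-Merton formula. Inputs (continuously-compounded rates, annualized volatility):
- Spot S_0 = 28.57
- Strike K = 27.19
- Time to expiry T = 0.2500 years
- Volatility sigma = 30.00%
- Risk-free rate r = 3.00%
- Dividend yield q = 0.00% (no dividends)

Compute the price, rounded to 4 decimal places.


d1 = (ln(S/K) + (r - q + 0.5*sigma^2) * T) / (sigma * sqrt(T)) = 0.45505305
d2 = d1 - sigma * sqrt(T) = 0.30505305
exp(-rT) = 0.99252805; exp(-qT) = 1.00000000
C = S_0 * exp(-qT) * N(d1) - K * exp(-rT) * N(d2)
N(d1) = 0.67546446; N(d2) = 0.61983713
C = 28.5700 * 1.00000000 * 0.67546446 - 27.1900 * 0.99252805 * 0.61983713 = 2.5706

Answer: Price = 2.5706


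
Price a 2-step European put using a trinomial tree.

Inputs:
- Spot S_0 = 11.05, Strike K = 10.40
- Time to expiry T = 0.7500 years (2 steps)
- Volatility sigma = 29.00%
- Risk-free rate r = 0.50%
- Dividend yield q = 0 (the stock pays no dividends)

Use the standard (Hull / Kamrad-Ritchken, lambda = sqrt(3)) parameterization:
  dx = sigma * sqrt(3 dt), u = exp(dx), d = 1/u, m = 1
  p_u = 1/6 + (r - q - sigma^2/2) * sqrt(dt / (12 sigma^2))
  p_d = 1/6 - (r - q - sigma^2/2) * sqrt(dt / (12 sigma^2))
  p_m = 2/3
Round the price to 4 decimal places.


Answer: Price = V(0,0) = 0.7301

Derivation:
dt = T/N = 0.375000; dx = sigma*sqrt(3*dt) = 0.307591
u = exp(dx) = 1.360145; d = 1/u = 0.735216
p_u = 0.144082, p_m = 0.666667, p_d = 0.189251
Discount per step: exp(-r*dt) = 0.998127
Stock lattice S(k, j) with j the centered position index:
  k=0: S(0,+0) = 11.0500
  k=1: S(1,-1) = 8.1241; S(1,+0) = 11.0500; S(1,+1) = 15.0296
  k=2: S(2,-2) = 5.9730; S(2,-1) = 8.1241; S(2,+0) = 11.0500; S(2,+1) = 15.0296; S(2,+2) = 20.4424
Terminal payoffs V(N, j) = max(K - S_T, 0):
  V(2,-2) = 4.427011; V(2,-1) = 2.275867; V(2,+0) = 0.000000; V(2,+1) = 0.000000; V(2,+2) = 0.000000
Backward induction: V(k, j) = exp(-r*dt) * [p_u * V(k+1, j+1) + p_m * V(k+1, j) + p_d * V(k+1, j-1)]
  V(1,-1) = exp(-r*dt) * [p_u*0.000000 + p_m*2.275867 + p_d*4.427011] = 2.350651
  V(1,+0) = exp(-r*dt) * [p_u*0.000000 + p_m*0.000000 + p_d*2.275867] = 0.429904
  V(1,+1) = exp(-r*dt) * [p_u*0.000000 + p_m*0.000000 + p_d*0.000000] = 0.000000
  V(0,+0) = exp(-r*dt) * [p_u*0.000000 + p_m*0.429904 + p_d*2.350651] = 0.730097


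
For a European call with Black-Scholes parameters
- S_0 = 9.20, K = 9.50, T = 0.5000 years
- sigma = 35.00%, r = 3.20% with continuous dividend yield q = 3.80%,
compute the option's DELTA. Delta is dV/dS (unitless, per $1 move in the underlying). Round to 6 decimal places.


d1 = -0.0180345142; d2 = -0.2655218876
phi(d1) = 0.3988774089; exp(-qT) = 0.9811793622; exp(-rT) = 0.9841273201
N(d1) = 0.4928056598
Delta = exp(-qT) * N(d1) = 0.9811793622 * 0.4928056598 = 0.483531

Answer: Delta = 0.483531


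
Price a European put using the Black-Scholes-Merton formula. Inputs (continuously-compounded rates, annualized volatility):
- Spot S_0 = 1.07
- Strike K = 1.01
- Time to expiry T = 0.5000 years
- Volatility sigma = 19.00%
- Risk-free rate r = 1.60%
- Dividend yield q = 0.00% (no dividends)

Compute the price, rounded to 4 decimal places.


Answer: Price = 0.0280

Derivation:
d1 = (ln(S/K) + (r - q + 0.5*sigma^2) * T) / (sigma * sqrt(T)) = 0.55625722
d2 = d1 - sigma * sqrt(T) = 0.42190693
exp(-rT) = 0.99203191; exp(-qT) = 1.00000000
P = K * exp(-rT) * N(-d2) - S_0 * exp(-qT) * N(-d1)
N(-d1) = 0.28901751; N(-d2) = 0.33654648
P = 1.0100 * 0.99203191 * 0.33654648 - 1.0700 * 1.00000000 * 0.28901751 = 0.0280


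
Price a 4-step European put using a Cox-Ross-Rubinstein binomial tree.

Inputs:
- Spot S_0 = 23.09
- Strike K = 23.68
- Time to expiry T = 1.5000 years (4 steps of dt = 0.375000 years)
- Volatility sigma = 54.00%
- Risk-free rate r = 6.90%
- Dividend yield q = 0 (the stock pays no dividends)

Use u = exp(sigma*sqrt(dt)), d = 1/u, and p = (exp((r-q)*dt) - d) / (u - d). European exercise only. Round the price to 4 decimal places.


Answer: Price = V(0,0) = 4.6746

Derivation:
dt = T/N = 0.375000
u = exp(sigma*sqrt(dt)) = 1.391916; d = 1/u = 0.718434
p = (exp((r-q)*dt) - d) / (u - d) = 0.456996
Discount per step: exp(-r*dt) = 0.974457
Stock lattice S(k, i) with i counting down-moves:
  k=0: S(0,0) = 23.0900
  k=1: S(1,0) = 32.1393; S(1,1) = 16.5886
  k=2: S(2,0) = 44.7353; S(2,1) = 23.0900; S(2,2) = 11.9179
  k=3: S(3,0) = 62.2677; S(3,1) = 32.1393; S(3,2) = 16.5886; S(3,3) = 8.5622
  k=4: S(4,0) = 86.6714; S(4,1) = 44.7353; S(4,2) = 23.0900; S(4,3) = 11.9179; S(4,4) = 6.1514
Terminal payoffs V(N, i) = max(K - S_T, 0):
  V(4,0) = 0.000000; V(4,1) = 0.000000; V(4,2) = 0.590000; V(4,3) = 11.762149; V(4,4) = 17.528628
Backward induction: V(k, i) = exp(-r*dt) * [p * V(k+1, i) + (1-p) * V(k+1, i+1)].
  V(3,0) = exp(-r*dt) * [p*0.000000 + (1-p)*0.000000] = 0.000000
  V(3,1) = exp(-r*dt) * [p*0.000000 + (1-p)*0.590000] = 0.312189
  V(3,2) = exp(-r*dt) * [p*0.590000 + (1-p)*11.762149] = 6.486493
  V(3,3) = exp(-r*dt) * [p*11.762149 + (1-p)*17.528628] = 14.512947
  V(2,0) = exp(-r*dt) * [p*0.000000 + (1-p)*0.312189] = 0.165190
  V(2,1) = exp(-r*dt) * [p*0.312189 + (1-p)*6.486493] = 3.571249
  V(2,2) = exp(-r*dt) * [p*6.486493 + (1-p)*14.512947] = 10.567877
  V(1,0) = exp(-r*dt) * [p*0.165190 + (1-p)*3.571249] = 1.963232
  V(1,1) = exp(-r*dt) * [p*3.571249 + (1-p)*10.567877] = 7.182181
  V(0,0) = exp(-r*dt) * [p*1.963232 + (1-p)*7.182181] = 4.674608


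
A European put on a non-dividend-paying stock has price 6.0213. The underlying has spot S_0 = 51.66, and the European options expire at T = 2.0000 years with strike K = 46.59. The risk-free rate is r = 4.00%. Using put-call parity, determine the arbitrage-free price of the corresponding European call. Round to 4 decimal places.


Answer: Call price = 14.6733

Derivation:
Put-call parity: C - P = S_0 * exp(-qT) - K * exp(-rT).
S_0 * exp(-qT) = 51.6600 * 1.00000000 = 51.66000000
K * exp(-rT) = 46.5900 * 0.92311635 = 43.00799058
C = P + S*exp(-qT) - K*exp(-rT)
C = 6.0213 + 51.66000000 - 43.00799058 = 14.6733
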